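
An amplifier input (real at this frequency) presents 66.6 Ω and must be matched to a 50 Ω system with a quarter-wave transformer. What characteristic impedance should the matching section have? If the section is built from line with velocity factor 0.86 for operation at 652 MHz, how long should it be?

Z_qwt = √(Z_0·R_L) = √(50 × 66.6) = √3330
λ = 0.86·c/f = 0.396 m, so l = λ/4 = 0.0989 m

Z_qwt ≈ 57.7 Ω; length ≈ 9.89 cm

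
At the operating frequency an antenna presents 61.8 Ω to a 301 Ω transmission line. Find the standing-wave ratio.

For a purely resistive load, VSWR = R_L/Z_0 or Z_0/R_L (whichever > 1) = 301/61.8

VSWR ≈ 4.87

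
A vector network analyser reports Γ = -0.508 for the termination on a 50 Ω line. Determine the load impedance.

Z_L ≈ 16.3 Ω

Z_L = Z_0·(1 + Γ)/(1 − Γ) = 50·(0.492)/(1.51)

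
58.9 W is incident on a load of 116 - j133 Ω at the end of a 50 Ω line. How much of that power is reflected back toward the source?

|Γ| = |(66 − j133)/(166 − j133)| = 0.698
|Γ|² = 0.487
P_refl = |Γ|²·P_inc = 28.7 W, P_del = (1 − |Γ|²)·P_inc = 30.2 W

P_reflected ≈ 28.7 W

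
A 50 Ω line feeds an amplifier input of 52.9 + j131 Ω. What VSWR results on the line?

Γ = (Z_L − Z_0)/(Z_L + Z_0) = (2.9 + j131)/(102.9 + j131)
|Γ| = 131/167 = 0.787
VSWR = (1 + |Γ|)/(1 − |Γ|) = 1.79/0.213

VSWR ≈ 8.37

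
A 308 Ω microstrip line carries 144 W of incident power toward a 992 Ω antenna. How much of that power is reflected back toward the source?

Γ = (992 − 308)/(992 + 308) = 0.526
|Γ|² = 0.277
P_refl = |Γ|²·P_inc = 39.9 W, P_del = (1 − |Γ|²)·P_inc = 104 W

P_reflected ≈ 39.9 W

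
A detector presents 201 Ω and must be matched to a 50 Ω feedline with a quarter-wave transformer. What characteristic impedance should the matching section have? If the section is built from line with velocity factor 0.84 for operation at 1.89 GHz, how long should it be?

Z_qwt ≈ 100 Ω; length ≈ 3.33 cm

Z_qwt = √(Z_0·R_L) = √(50 × 201) = √10050
λ = 0.84·c/f = 0.133 m, so l = λ/4 = 0.0333 m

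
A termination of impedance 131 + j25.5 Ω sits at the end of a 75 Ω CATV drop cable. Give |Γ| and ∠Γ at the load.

Γ = (Z_L − Z_0)/(Z_L + Z_0) = (56 + j25.5)/(206 + j25.5)
|Γ| = 61.5/208 = 0.296

Γ ≈ 0.296 ∠ 17.4°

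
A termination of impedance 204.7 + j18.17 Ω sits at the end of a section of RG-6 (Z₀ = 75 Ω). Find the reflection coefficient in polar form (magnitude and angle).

Γ ≈ 0.467 ∠ 4.26°

Γ = (Z_L − Z_0)/(Z_L + Z_0) = (129.7 + j18.17)/(279.7 + j18.17)
|Γ| = 131/280 = 0.467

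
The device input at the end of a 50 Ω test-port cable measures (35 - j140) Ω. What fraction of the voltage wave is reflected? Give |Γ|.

Γ = (Z_L − Z_0)/(Z_L + Z_0) = (-15 − j140)/(85 − j140)
|Γ| = 141/164

|Γ| ≈ 0.86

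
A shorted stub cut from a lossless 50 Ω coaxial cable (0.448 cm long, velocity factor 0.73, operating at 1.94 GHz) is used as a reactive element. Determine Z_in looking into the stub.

λ = v/f = 0.73·c / 1.94 GHz = 0.113 m
βl = 2π·l/λ = 2π × 0.0397 = 14.3°
tan(βl) = 0.255
For a shorted stub, Z_in = jZ_0·tan(βl)

Z_in ≈ +j12.7 Ω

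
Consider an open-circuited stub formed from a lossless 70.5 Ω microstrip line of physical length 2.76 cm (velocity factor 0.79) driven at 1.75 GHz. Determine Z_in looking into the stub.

Z_in ≈ −j21.1 Ω

λ = v/f = 0.79·c / 1.75 GHz = 0.135 m
βl = 2π·l/λ = 2π × 0.204 = 73.4°
tan(βl) = 3.35
For an open-circuited stub, Z_in = −jZ_0·cot(βl) = −jZ_0/tan(βl)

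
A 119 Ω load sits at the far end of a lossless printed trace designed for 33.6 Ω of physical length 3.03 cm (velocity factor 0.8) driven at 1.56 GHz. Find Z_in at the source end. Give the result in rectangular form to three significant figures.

Z_in ≈ 10.5 − j10.6 Ω

λ = v/f = 0.8·c / 1.56 GHz = 0.154 m
βl = 2π·l/λ = 2π × 0.197 = 70.9°
tan(βl) = tan(70.9°) = 2.89
Z_in = Z_0·(Z_L + jZ_0·tanβl)/(Z_0 + jZ_L·tanβl)
     = 33.6·(119 + j97)/(33.6 + j344)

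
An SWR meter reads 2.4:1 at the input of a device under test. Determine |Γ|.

|Γ| ≈ 0.412

|Γ| = (S − 1)/(S + 1) = (2.4 − 1)/(2.4 + 1) = 1.4/3.4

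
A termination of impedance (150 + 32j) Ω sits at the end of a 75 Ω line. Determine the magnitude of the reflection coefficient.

Γ = (Z_L − Z_0)/(Z_L + Z_0) = (75 + j32)/(225 + j32)
|Γ| = 81.5/227

|Γ| ≈ 0.359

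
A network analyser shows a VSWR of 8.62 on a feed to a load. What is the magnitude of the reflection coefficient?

|Γ| ≈ 0.792

|Γ| = (S − 1)/(S + 1) = (8.62 − 1)/(8.62 + 1) = 7.62/9.62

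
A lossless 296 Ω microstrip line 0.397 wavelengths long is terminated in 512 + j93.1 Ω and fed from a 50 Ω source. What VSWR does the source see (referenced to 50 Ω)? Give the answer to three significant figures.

VSWR ≈ 7

βl = 2π × 0.397 = 143°
tan(βl) = -0.756
Z_in = Z_0·(Z_L + jZ_0·tanβl)/(Z_0 + jZ_L·tanβl) = 248 + j157 Ω
Γ_s = (Z_in − Z_s)/(Z_in + Z_s) = (198 + j157)/(298 + j157), |Γ_s| = 0.75
VSWR = (1 + |Γ_s|)/(1 − |Γ_s|)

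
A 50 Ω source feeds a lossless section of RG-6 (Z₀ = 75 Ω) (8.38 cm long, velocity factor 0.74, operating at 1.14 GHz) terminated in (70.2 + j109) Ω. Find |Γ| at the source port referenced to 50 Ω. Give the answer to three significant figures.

λ = v/f = 0.74·c / 1.14 GHz = 0.195 m
βl = 2π·l/λ = 2π × 0.43 = 155°
tan(βl) = -0.468
Z_in = Z_0·(Z_L + jZ_0·tanβl)/(Z_0 + jZ_L·tanβl) = 28.4 + j51.4 Ω
Γ_s = (Z_in − Z_s)/(Z_in + Z_s) = (-21.6 + j51.4)/(78.4 + j51.4), |Γ_s| = 0.595

|Γ| ≈ 0.595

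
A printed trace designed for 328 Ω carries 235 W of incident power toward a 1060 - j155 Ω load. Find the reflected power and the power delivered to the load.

|Γ| = |(732 − j155)/(1388 − j155)| = 0.536
|Γ|² = 0.287
P_refl = |Γ|²·P_inc = 67.4 W, P_del = (1 − |Γ|²)·P_inc = 168 W

P_reflected ≈ 67.4 W; P_delivered ≈ 168 W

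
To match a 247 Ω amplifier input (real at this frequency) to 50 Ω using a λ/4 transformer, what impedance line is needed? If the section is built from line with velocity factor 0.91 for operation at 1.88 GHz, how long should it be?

Z_qwt ≈ 111 Ω; length ≈ 3.63 cm

Z_qwt = √(Z_0·R_L) = √(50 × 247) = √12350
λ = 0.91·c/f = 0.145 m, so l = λ/4 = 0.0363 m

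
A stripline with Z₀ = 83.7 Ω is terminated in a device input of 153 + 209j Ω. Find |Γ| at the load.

Γ = (Z_L − Z_0)/(Z_L + Z_0) = (69.3 + j209)/(236.7 + j209)
|Γ| = 220/316

|Γ| ≈ 0.697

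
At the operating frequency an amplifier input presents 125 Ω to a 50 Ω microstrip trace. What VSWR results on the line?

Γ = (125 − 50)/(125 + 50) = 0.429
VSWR = (1 + 0.429)/(1 − 0.429)

VSWR ≈ 2.5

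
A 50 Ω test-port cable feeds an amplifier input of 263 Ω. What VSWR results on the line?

VSWR ≈ 5.26

For a purely resistive load, VSWR = R_L/Z_0 or Z_0/R_L (whichever > 1) = 263/50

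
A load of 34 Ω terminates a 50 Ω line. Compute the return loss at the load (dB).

RL ≈ 14.4 dB

Γ = (34 − 50)/(34 + 50) = -0.19
RL = −20·log₁₀|Γ| = −20·log₁₀(0.19)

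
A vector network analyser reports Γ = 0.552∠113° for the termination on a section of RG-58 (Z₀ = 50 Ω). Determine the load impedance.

Z_L = Z_0·(1 + Γ)/(1 − Γ) = 50·(0.784 + j0.508)/(1.22 − j0.508)

Z_L ≈ 20 + j29.3 Ω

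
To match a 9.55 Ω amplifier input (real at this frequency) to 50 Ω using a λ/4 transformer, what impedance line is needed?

Z_qwt ≈ 21.9 Ω

Z_qwt = √(Z_0·R_L) = √(50 × 9.55) = √477.5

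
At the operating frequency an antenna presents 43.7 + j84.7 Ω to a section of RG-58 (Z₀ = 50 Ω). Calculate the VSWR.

VSWR ≈ 5.11

Γ = (Z_L − Z_0)/(Z_L + Z_0) = (-6.3 + j84.7)/(93.7 + j84.7)
|Γ| = 84.9/126 = 0.672
VSWR = (1 + |Γ|)/(1 − |Γ|) = 1.67/0.328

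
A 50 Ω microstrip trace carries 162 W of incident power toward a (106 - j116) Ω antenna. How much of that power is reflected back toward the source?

|Γ| = |(56 − j116)/(156 − j116)| = 0.663
|Γ|² = 0.439
P_refl = |Γ|²·P_inc = 71.1 W, P_del = (1 − |Γ|²)·P_inc = 90.9 W

P_reflected ≈ 71.1 W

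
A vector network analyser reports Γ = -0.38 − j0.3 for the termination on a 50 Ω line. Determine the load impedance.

Z_L ≈ 19.2 − j15 Ω

Z_L = Z_0·(1 + Γ)/(1 − Γ) = 50·(0.62 − j0.3)/(1.38 + j0.3)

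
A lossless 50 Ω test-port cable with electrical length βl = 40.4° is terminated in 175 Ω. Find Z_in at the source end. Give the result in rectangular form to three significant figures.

tan(βl) = tan(40.4°) = 0.851
Z_in = Z_0·(Z_L + jZ_0·tanβl)/(Z_0 + jZ_L·tanβl)
     = 50·(175 + j42.6)/(50 + j149)

Z_in ≈ 30.6 − j48.5 Ω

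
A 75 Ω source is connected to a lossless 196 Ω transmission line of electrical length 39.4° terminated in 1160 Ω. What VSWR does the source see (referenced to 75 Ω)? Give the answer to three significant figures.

tan(βl) = 0.821
Z_in = Z_0·(Z_L + jZ_0·tanβl)/(Z_0 + jZ_L·tanβl) = 78.9 − j222 Ω
Γ_s = (Z_in − Z_s)/(Z_in + Z_s) = (3.86 − j222)/(154 − j222), |Γ_s| = 0.822
VSWR = (1 + |Γ_s|)/(1 − |Γ_s|)

VSWR ≈ 10.3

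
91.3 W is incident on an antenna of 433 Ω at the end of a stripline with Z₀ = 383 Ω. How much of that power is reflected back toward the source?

Γ = (433 − 383)/(433 + 383) = 0.0613
|Γ|² = 0.00375
P_refl = |Γ|²·P_inc = 0.343 W, P_del = (1 − |Γ|²)·P_inc = 91 W

P_reflected ≈ 0.343 W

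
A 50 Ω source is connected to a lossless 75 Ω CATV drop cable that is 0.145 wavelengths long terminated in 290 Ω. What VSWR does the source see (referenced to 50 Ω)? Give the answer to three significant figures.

βl = 2π × 0.145 = 52.2°
tan(βl) = 1.29
Z_in = Z_0·(Z_L + jZ_0·tanβl)/(Z_0 + jZ_L·tanβl) = 29.9 − j52.2 Ω
Γ_s = (Z_in − Z_s)/(Z_in + Z_s) = (-20.1 − j52.2)/(79.9 − j52.2), |Γ_s| = 0.586
VSWR = (1 + |Γ_s|)/(1 − |Γ_s|)

VSWR ≈ 3.83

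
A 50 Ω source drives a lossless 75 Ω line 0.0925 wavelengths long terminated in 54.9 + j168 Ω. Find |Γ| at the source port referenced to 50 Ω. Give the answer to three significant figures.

βl = 2π × 0.0925 = 33.3°
tan(βl) = 0.657
Z_in = Z_0·(Z_L + jZ_0·tanβl)/(Z_0 + jZ_L·tanβl) = 173 − j284 Ω
Γ_s = (Z_in − Z_s)/(Z_in + Z_s) = (123 − j284)/(223 − j284), |Γ_s| = 0.857

|Γ| ≈ 0.857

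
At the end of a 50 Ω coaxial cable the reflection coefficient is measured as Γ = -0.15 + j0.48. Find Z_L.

Z_L ≈ 24.1 + j30.9 Ω

Z_L = Z_0·(1 + Γ)/(1 − Γ) = 50·(0.85 + j0.48)/(1.15 − j0.48)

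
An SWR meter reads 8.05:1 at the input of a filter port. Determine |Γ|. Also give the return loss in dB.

|Γ| = (S − 1)/(S + 1) = (8.05 − 1)/(8.05 + 1) = 7.05/9.05
RL = −20·log₁₀|Γ| = −20·log₁₀(0.779)

|Γ| ≈ 0.779; return loss ≈ 2.17 dB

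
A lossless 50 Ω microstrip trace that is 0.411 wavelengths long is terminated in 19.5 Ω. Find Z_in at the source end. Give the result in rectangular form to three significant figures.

βl = 2π × 0.411 = 148°
tan(βl) = tan(148°) = -0.626
Z_in = Z_0·(Z_L + jZ_0·tanβl)/(Z_0 + jZ_L·tanβl)
     = 50·(19.5 − j31.3)/(50 − j12.2)

Z_in ≈ 25.6 − j25 Ω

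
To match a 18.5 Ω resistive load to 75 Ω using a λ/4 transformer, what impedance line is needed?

Z_qwt ≈ 37.2 Ω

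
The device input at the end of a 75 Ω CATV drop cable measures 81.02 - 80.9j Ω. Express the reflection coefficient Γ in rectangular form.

Γ = (Z_L − Z_0)/(Z_L + Z_0) = (6.02 − j80.9)/(156 − j80.9)

Γ ≈ 0.242 − j0.393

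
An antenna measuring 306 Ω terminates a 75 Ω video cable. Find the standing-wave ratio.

For a purely resistive load, VSWR = R_L/Z_0 or Z_0/R_L (whichever > 1) = 306/75

VSWR ≈ 4.08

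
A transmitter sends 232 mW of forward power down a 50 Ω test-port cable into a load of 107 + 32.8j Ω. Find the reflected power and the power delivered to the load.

|Γ| = |(57 + j32.8)/(157 + j32.8)| = 0.41
|Γ|² = 0.168
P_refl = |Γ|²·P_inc = 39 mW, P_del = (1 − |Γ|²)·P_inc = 193 mW

P_reflected ≈ 39 mW; P_delivered ≈ 193 mW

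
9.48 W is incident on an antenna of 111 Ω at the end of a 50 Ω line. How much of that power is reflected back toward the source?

P_reflected ≈ 1.36 W

Γ = (111 − 50)/(111 + 50) = 0.379
|Γ|² = 0.144
P_refl = |Γ|²·P_inc = 1.36 W, P_del = (1 − |Γ|²)·P_inc = 8.12 W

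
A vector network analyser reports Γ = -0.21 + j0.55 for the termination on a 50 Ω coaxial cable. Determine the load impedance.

Z_L = Z_0·(1 + Γ)/(1 − Γ) = 50·(0.79 + j0.55)/(1.21 − j0.55)

Z_L ≈ 18.5 + j31.1 Ω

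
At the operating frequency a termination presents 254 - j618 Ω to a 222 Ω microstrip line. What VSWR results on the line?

VSWR ≈ 8.68

Γ = (Z_L − Z_0)/(Z_L + Z_0) = (32 − j618)/(476 − j618)
|Γ| = 619/780 = 0.793
VSWR = (1 + |Γ|)/(1 − |Γ|) = 1.79/0.207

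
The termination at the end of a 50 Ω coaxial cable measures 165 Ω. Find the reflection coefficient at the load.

Γ = (Z_L − Z_0)/(Z_L + Z_0) = (165 − 50)/(165 + 50) = 115/215

Γ = 0.535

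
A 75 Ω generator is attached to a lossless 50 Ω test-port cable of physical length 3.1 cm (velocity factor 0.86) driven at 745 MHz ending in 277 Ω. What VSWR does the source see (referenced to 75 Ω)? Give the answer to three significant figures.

λ = v/f = 0.86·c / 745 MHz = 0.346 m
βl = 2π·l/λ = 2π × 0.0895 = 32.2°
tan(βl) = 0.63
Z_in = Z_0·(Z_L + jZ_0·tanβl)/(Z_0 + jZ_L·tanβl) = 29.3 − j70.9 Ω
Γ_s = (Z_in − Z_s)/(Z_in + Z_s) = (-45.7 − j70.9)/(104 − j70.9), |Γ_s| = 0.669
VSWR = (1 + |Γ_s|)/(1 − |Γ_s|)

VSWR ≈ 5.04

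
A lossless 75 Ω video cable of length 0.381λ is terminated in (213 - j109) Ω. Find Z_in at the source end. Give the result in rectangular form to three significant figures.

Z_in ≈ 56.1 + j88.3 Ω

βl = 2π × 0.381 = 137°
tan(βl) = tan(137°) = -0.927
Z_in = Z_0·(Z_L + jZ_0·tanβl)/(Z_0 + jZ_L·tanβl)
     = 75·(213 − j179)/(-26.1 − j198)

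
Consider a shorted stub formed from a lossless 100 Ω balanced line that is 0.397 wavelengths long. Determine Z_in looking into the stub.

Z_in ≈ −j75.6 Ω

βl = 2π × 0.397 = 143°
tan(βl) = -0.756
For a shorted stub, Z_in = jZ_0·tan(βl)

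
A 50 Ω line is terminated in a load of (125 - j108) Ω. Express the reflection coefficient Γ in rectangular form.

Γ = (Z_L − Z_0)/(Z_L + Z_0) = (75 − j108)/(175 − j108)

Γ ≈ 0.586 − j0.255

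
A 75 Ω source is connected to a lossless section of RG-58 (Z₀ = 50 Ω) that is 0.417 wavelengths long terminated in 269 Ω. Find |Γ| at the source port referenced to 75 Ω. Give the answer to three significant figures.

|Γ| ≈ 0.651

βl = 2π × 0.417 = 150°
tan(βl) = -0.575
Z_in = Z_0·(Z_L + jZ_0·tanβl)/(Z_0 + jZ_L·tanβl) = 33.9 + j76.1 Ω
Γ_s = (Z_in − Z_s)/(Z_in + Z_s) = (-41.1 + j76.1)/(109 + j76.1), |Γ_s| = 0.651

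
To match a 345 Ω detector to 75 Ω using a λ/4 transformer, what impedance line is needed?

Z_qwt = √(Z_0·R_L) = √(75 × 345) = √25880

Z_qwt ≈ 161 Ω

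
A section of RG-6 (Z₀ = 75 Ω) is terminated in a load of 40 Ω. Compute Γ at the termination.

Γ = -0.304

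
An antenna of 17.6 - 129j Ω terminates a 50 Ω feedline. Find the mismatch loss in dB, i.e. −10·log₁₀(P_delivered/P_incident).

mismatch loss ≈ 7.8 dB

Γ = (-32.4 − j129)/(67.6 − j129), |Γ| = 0.913
|Γ|² = 0.834, so P_del/P_inc = 1 − |Γ|² = 0.166
ML = −10·log₁₀(1 − |Γ|²)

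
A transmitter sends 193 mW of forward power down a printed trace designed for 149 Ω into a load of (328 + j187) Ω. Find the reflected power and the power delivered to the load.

|Γ| = |(179 + j187)/(477 + j187)| = 0.505
|Γ|² = 0.255
P_refl = |Γ|²·P_inc = 49.3 mW, P_del = (1 − |Γ|²)·P_inc = 144 mW

P_reflected ≈ 49.3 mW; P_delivered ≈ 144 mW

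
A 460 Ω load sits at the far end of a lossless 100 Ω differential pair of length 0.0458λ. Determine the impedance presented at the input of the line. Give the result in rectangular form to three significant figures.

Z_in ≈ 175 − j209 Ω

βl = 2π × 0.0458 = 16.5°
tan(βl) = tan(16.5°) = 0.296
Z_in = Z_0·(Z_L + jZ_0·tanβl)/(Z_0 + jZ_L·tanβl)
     = 100·(460 + j29.6)/(100 + j136)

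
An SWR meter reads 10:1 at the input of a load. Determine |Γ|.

|Γ| = (S − 1)/(S + 1) = (10 − 1)/(10 + 1) = 9/11

|Γ| ≈ 0.818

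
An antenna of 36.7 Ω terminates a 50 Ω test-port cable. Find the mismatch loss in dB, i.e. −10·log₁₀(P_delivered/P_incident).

Γ = (36.7 − 50)/(36.7 + 50) = -0.153
|Γ|² = 0.0235, so P_del/P_inc = 1 − |Γ|² = 0.976
ML = −10·log₁₀(1 − |Γ|²)

mismatch loss ≈ 0.103 dB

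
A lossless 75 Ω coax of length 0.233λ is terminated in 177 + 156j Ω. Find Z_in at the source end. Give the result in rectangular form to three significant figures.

βl = 2π × 0.233 = 83.9°
tan(βl) = tan(83.9°) = 9.33
Z_in = Z_0·(Z_L + jZ_0·tanβl)/(Z_0 + jZ_L·tanβl)
     = 75·(177 + j855)/(-1380 + j1650)

Z_in ≈ 18.9 − j23.9 Ω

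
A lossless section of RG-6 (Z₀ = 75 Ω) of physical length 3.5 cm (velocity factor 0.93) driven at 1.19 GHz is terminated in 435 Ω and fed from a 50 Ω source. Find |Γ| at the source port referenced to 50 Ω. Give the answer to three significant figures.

λ = v/f = 0.93·c / 1.19 GHz = 0.234 m
βl = 2π·l/λ = 2π × 0.149 = 53.7°
tan(βl) = 1.36
Z_in = Z_0·(Z_L + jZ_0·tanβl)/(Z_0 + jZ_L·tanβl) = 19.6 − j52.5 Ω
Γ_s = (Z_in − Z_s)/(Z_in + Z_s) = (-30.4 − j52.5)/(69.6 − j52.5), |Γ_s| = 0.696

|Γ| ≈ 0.696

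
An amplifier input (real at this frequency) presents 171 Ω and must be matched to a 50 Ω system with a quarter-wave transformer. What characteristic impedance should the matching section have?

Z_qwt ≈ 92.5 Ω

Z_qwt = √(Z_0·R_L) = √(50 × 171) = √8550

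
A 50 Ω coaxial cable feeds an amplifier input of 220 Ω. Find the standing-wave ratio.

For a purely resistive load, VSWR = R_L/Z_0 or Z_0/R_L (whichever > 1) = 220/50

VSWR ≈ 4.4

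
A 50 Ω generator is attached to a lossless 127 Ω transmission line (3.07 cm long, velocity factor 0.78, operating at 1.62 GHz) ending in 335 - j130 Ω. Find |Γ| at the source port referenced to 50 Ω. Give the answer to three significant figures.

λ = v/f = 0.78·c / 1.62 GHz = 0.144 m
βl = 2π·l/λ = 2π × 0.213 = 76.5°
tan(βl) = 4.17
Z_in = Z_0·(Z_L + jZ_0·tanβl)/(Z_0 + jZ_L·tanβl) = 41.4 − j10.6 Ω
Γ_s = (Z_in − Z_s)/(Z_in + Z_s) = (-8.59 − j10.6)/(91.4 − j10.6), |Γ_s| = 0.148

|Γ| ≈ 0.148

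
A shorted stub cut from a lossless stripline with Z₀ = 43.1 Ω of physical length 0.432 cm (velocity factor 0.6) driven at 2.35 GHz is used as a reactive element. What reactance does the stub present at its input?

λ = v/f = 0.6·c / 2.35 GHz = 0.0766 m
βl = 2π·l/λ = 2π × 0.0564 = 20.3°
tan(βl) = 0.37
For a shorted stub, Z_in = jZ_0·tan(βl)

X_in ≈ 15.9 Ω (inductive)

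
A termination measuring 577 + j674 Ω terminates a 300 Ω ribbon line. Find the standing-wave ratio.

VSWR ≈ 4.86

Γ = (Z_L − Z_0)/(Z_L + Z_0) = (277 + j674)/(877 + j674)
|Γ| = 729/1110 = 0.659
VSWR = (1 + |Γ|)/(1 − |Γ|) = 1.66/0.341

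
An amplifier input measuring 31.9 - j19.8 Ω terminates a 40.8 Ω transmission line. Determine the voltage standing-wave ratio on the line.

VSWR ≈ 1.81

Γ = (Z_L − Z_0)/(Z_L + Z_0) = (-8.9 − j19.8)/(72.7 − j19.8)
|Γ| = 21.7/75.3 = 0.288
VSWR = (1 + |Γ|)/(1 − |Γ|) = 1.29/0.712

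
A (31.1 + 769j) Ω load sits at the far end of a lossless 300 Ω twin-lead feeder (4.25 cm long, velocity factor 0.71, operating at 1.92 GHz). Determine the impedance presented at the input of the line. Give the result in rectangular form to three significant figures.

Z_in ≈ 5.13 + j150 Ω

λ = v/f = 0.71·c / 1.92 GHz = 0.111 m
βl = 2π·l/λ = 2π × 0.383 = 138°
tan(βl) = tan(138°) = -0.903
Z_in = Z_0·(Z_L + jZ_0·tanβl)/(Z_0 + jZ_L·tanβl)
     = 300·(31.1 + j498)/(994 − j28.1)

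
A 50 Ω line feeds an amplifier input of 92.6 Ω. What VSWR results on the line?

VSWR ≈ 1.85

For a purely resistive load, VSWR = R_L/Z_0 or Z_0/R_L (whichever > 1) = 92.6/50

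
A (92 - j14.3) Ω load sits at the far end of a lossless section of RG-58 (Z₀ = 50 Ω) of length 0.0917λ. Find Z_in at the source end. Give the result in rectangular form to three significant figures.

Z_in ≈ 46.1 − j31.2 Ω

βl = 2π × 0.0917 = 33°
tan(βl) = tan(33°) = 0.65
Z_in = Z_0·(Z_L + jZ_0·tanβl)/(Z_0 + jZ_L·tanβl)
     = 50·(92 + j18.2)/(59.3 + j59.8)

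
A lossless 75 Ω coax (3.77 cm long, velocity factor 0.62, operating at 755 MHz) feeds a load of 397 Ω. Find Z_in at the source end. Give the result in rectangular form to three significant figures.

λ = v/f = 0.62·c / 755 MHz = 0.246 m
βl = 2π·l/λ = 2π × 0.153 = 55.1°
tan(βl) = tan(55.1°) = 1.43
Z_in = Z_0·(Z_L + jZ_0·tanβl)/(Z_0 + jZ_L·tanβl)
     = 75·(397 + j107)/(75 + j569)

Z_in ≈ 20.7 − j49.6 Ω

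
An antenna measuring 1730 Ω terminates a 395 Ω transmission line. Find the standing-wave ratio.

VSWR ≈ 4.38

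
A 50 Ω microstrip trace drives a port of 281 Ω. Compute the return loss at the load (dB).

RL ≈ 3.12 dB

Γ = (281 − 50)/(281 + 50) = 0.698
RL = −20·log₁₀|Γ| = −20·log₁₀(0.698)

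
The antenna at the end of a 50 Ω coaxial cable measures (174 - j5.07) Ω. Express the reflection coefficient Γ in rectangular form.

Γ = (Z_L − Z_0)/(Z_L + Z_0) = (124 − j5.07)/(224 − j5.07)

Γ ≈ 0.554 − j0.0101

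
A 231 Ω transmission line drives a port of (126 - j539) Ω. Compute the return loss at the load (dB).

RL ≈ 1.42 dB

Γ = (-105 − j539)/(357 − j539), |Γ| = 0.849
RL = −20·log₁₀|Γ| = −20·log₁₀(0.849)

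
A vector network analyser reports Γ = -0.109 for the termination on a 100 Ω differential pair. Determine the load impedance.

Z_L ≈ 80.3 Ω

Z_L = Z_0·(1 + Γ)/(1 − Γ) = 100·(0.891)/(1.11)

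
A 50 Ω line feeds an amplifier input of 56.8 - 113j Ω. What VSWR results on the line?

VSWR ≈ 6.36

Γ = (Z_L − Z_0)/(Z_L + Z_0) = (6.8 − j113)/(106.8 − j113)
|Γ| = 113/155 = 0.728
VSWR = (1 + |Γ|)/(1 − |Γ|) = 1.73/0.272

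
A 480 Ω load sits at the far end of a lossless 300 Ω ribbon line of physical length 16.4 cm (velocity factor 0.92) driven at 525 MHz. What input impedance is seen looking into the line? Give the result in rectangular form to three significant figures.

λ = v/f = 0.92·c / 525 MHz = 0.526 m
βl = 2π·l/λ = 2π × 0.312 = 112°
tan(βl) = tan(112°) = -2.44
Z_in = Z_0·(Z_L + jZ_0·tanβl)/(Z_0 + jZ_L·tanβl)
     = 300·(480 − j731)/(300 − j1170)

Z_in ≈ 206 + j70.4 Ω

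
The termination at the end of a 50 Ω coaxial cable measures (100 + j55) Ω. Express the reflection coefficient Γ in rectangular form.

Γ = (Z_L − Z_0)/(Z_L + Z_0) = (50 + j55)/(150 + j55)

Γ ≈ 0.412 + j0.215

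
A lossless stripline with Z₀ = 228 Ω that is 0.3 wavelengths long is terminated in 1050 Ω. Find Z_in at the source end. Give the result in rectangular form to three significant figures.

βl = 2π × 0.3 = 108°
tan(βl) = tan(108°) = -3.08
Z_in = Z_0·(Z_L + jZ_0·tanβl)/(Z_0 + jZ_L·tanβl)
     = 228·(1050 − j702)/(228 − j3230)

Z_in ≈ 54.5 + j70.2 Ω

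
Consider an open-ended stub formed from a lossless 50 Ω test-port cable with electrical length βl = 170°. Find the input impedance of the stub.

Z_in ≈ +j284 Ω

tan(βl) = -0.176
For an open-ended stub, Z_in = −jZ_0·cot(βl) = −jZ_0/tan(βl)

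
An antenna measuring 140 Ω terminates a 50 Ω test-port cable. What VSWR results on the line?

For a purely resistive load, VSWR = R_L/Z_0 or Z_0/R_L (whichever > 1) = 140/50

VSWR ≈ 2.8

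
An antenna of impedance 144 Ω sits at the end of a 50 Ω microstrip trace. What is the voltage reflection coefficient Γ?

Γ = 0.485

Γ = (Z_L − Z_0)/(Z_L + Z_0) = (144 − 50)/(144 + 50) = 94/194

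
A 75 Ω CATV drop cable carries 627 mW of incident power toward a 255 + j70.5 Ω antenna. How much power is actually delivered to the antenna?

|Γ| = |(180 + j70.5)/(330 + j70.5)| = 0.573
|Γ|² = 0.328
P_refl = |Γ|²·P_inc = 206 mW, P_del = (1 − |Γ|²)·P_inc = 421 mW

P_delivered ≈ 421 mW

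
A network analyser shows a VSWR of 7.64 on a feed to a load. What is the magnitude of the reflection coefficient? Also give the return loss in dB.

|Γ| ≈ 0.769; return loss ≈ 2.29 dB

|Γ| = (S − 1)/(S + 1) = (7.64 − 1)/(7.64 + 1) = 6.64/8.64
RL = −20·log₁₀|Γ| = −20·log₁₀(0.769)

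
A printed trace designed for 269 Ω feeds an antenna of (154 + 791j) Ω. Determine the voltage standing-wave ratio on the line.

VSWR ≈ 17.4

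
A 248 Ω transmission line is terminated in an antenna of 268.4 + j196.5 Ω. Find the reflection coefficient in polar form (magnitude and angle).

Γ ≈ 0.358 ∠ 63.2°

Γ = (Z_L − Z_0)/(Z_L + Z_0) = (20.4 + j196.5)/(516.4 + j196.5)
|Γ| = 198/553 = 0.358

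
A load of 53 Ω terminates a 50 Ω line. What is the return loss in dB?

RL ≈ 30.7 dB

Γ = (53 − 50)/(53 + 50) = 0.0291
RL = −20·log₁₀|Γ| = −20·log₁₀(0.0291)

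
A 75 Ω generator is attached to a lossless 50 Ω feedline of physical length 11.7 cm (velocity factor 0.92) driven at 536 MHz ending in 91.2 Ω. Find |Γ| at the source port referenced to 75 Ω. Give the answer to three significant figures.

λ = v/f = 0.92·c / 536 MHz = 0.515 m
βl = 2π·l/λ = 2π × 0.227 = 81.8°
tan(βl) = 6.94
Z_in = Z_0·(Z_L + jZ_0·tanβl)/(Z_0 + jZ_L·tanβl) = 27.8 − j5.01 Ω
Γ_s = (Z_in − Z_s)/(Z_in + Z_s) = (-47.2 − j5.01)/(103 − j5.01), |Γ_s| = 0.461

|Γ| ≈ 0.461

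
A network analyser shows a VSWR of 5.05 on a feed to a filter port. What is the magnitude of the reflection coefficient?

|Γ| ≈ 0.669

|Γ| = (S − 1)/(S + 1) = (5.05 − 1)/(5.05 + 1) = 4.05/6.05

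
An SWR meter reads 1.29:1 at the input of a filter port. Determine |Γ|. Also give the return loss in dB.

|Γ| ≈ 0.127; return loss ≈ 17.9 dB

|Γ| = (S − 1)/(S + 1) = (1.29 − 1)/(1.29 + 1) = 0.29/2.29
RL = −20·log₁₀|Γ| = −20·log₁₀(0.127)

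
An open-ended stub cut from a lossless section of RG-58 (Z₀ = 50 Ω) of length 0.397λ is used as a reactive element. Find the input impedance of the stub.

βl = 2π × 0.397 = 143°
tan(βl) = -0.756
For an open-ended stub, Z_in = −jZ_0·cot(βl) = −jZ_0/tan(βl)

Z_in ≈ +j66.2 Ω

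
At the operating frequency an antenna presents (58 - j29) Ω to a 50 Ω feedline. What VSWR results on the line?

VSWR ≈ 1.74

Γ = (Z_L − Z_0)/(Z_L + Z_0) = (8 − j29)/(108 − j29)
|Γ| = 30.1/112 = 0.269
VSWR = (1 + |Γ|)/(1 − |Γ|) = 1.27/0.731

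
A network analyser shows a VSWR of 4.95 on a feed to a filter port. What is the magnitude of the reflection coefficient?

|Γ| ≈ 0.664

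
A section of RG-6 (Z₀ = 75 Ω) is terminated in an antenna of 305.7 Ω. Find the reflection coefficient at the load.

Γ = 0.606

Γ = (Z_L − Z_0)/(Z_L + Z_0) = (305.7 − 75)/(305.7 + 75) = 230.7/380.7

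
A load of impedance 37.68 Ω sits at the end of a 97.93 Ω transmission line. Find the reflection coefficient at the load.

Γ = (Z_L − Z_0)/(Z_L + Z_0) = (37.68 − 97.93)/(37.68 + 97.93) = -60.25/135.6

Γ = -0.444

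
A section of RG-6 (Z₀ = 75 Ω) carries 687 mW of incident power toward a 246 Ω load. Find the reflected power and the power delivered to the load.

Γ = (246 − 75)/(246 + 75) = 0.533
|Γ|² = 0.284
P_refl = |Γ|²·P_inc = 195 mW, P_del = (1 − |Γ|²)·P_inc = 492 mW

P_reflected ≈ 195 mW; P_delivered ≈ 492 mW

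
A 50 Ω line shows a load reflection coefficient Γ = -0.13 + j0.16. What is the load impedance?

Z_L = Z_0·(1 + Γ)/(1 − Γ) = 50·(0.87 + j0.16)/(1.13 − j0.16)

Z_L ≈ 36.8 + j12.3 Ω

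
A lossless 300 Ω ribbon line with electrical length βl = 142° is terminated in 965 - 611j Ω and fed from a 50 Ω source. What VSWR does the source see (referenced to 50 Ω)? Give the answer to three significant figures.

VSWR ≈ 21.3

tan(βl) = -0.781
Z_in = Z_0·(Z_L + jZ_0·tanβl)/(Z_0 + jZ_L·tanβl) = 233 + j439 Ω
Γ_s = (Z_in − Z_s)/(Z_in + Z_s) = (183 + j439)/(283 + j439), |Γ_s| = 0.911
VSWR = (1 + |Γ_s|)/(1 − |Γ_s|)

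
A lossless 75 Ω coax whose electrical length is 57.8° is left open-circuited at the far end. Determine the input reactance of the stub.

X_in ≈ -47.2 Ω (capacitive)

tan(βl) = 1.59
For an open-circuited stub, Z_in = −jZ_0·cot(βl) = −jZ_0/tan(βl)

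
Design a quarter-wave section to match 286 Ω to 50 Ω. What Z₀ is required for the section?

Z_qwt ≈ 120 Ω

Z_qwt = √(Z_0·R_L) = √(50 × 286) = √14300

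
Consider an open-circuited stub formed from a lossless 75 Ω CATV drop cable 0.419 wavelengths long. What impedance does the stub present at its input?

βl = 2π × 0.419 = 151°
tan(βl) = -0.558
For an open-circuited stub, Z_in = −jZ_0·cot(βl) = −jZ_0/tan(βl)

Z_in ≈ +j134 Ω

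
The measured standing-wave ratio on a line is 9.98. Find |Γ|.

|Γ| ≈ 0.818

|Γ| = (S − 1)/(S + 1) = (9.98 − 1)/(9.98 + 1) = 8.98/11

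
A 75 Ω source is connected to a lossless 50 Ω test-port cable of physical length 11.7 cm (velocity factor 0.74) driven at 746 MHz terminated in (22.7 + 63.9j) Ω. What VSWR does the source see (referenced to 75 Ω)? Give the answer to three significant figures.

VSWR ≈ 8.77

λ = v/f = 0.74·c / 746 MHz = 0.298 m
βl = 2π·l/λ = 2π × 0.393 = 142°
tan(βl) = -0.794
Z_in = Z_0·(Z_L + jZ_0·tanβl)/(Z_0 + jZ_L·tanβl) = 8.83 + j13.6 Ω
Γ_s = (Z_in − Z_s)/(Z_in + Z_s) = (-66.2 + j13.6)/(83.8 + j13.6), |Γ_s| = 0.795
VSWR = (1 + |Γ_s|)/(1 − |Γ_s|)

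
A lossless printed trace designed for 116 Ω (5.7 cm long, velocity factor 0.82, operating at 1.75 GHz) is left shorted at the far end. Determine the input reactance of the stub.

λ = v/f = 0.82·c / 1.75 GHz = 0.141 m
βl = 2π·l/λ = 2π × 0.405 = 146°
tan(βl) = -0.675
For a shorted stub, Z_in = jZ_0·tan(βl)

X_in ≈ -78.3 Ω (capacitive)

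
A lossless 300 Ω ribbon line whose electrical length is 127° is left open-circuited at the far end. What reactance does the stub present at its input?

X_in ≈ 226 Ω (inductive)

tan(βl) = -1.33
For an open-circuited stub, Z_in = −jZ_0·cot(βl) = −jZ_0/tan(βl)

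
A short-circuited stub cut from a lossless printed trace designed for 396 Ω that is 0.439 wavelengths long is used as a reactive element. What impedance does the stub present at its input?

βl = 2π × 0.439 = 158°
tan(βl) = -0.403
For a short-circuited stub, Z_in = jZ_0·tan(βl)

Z_in ≈ −j160 Ω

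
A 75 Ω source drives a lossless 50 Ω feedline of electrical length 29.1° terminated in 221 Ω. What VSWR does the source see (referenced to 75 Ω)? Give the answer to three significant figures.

tan(βl) = 0.557
Z_in = Z_0·(Z_L + jZ_0·tanβl)/(Z_0 + jZ_L·tanβl) = 41 − j73.1 Ω
Γ_s = (Z_in − Z_s)/(Z_in + Z_s) = (-34 − j73.1)/(116 − j73.1), |Γ_s| = 0.588
VSWR = (1 + |Γ_s|)/(1 − |Γ_s|)

VSWR ≈ 3.85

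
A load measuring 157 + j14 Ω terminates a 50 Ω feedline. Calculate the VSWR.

Γ = (Z_L − Z_0)/(Z_L + Z_0) = (107 + j14)/(207 + j14)
|Γ| = 108/207 = 0.52
VSWR = (1 + |Γ|)/(1 − |Γ|) = 1.52/0.48

VSWR ≈ 3.17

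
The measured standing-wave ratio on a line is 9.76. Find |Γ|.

|Γ| = (S − 1)/(S + 1) = (9.76 − 1)/(9.76 + 1) = 8.76/10.8

|Γ| ≈ 0.814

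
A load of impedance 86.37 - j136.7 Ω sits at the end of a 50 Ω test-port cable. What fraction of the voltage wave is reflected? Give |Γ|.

Γ = (Z_L − Z_0)/(Z_L + Z_0) = (36.37 − j136.7)/(136.4 − j136.7)
|Γ| = 141/193

|Γ| ≈ 0.733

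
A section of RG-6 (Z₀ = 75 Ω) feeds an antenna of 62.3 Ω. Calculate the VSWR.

For a purely resistive load, VSWR = R_L/Z_0 or Z_0/R_L (whichever > 1) = 75/62.3

VSWR ≈ 1.2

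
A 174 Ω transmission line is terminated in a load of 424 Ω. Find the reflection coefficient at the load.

Γ = (Z_L − Z_0)/(Z_L + Z_0) = (424 − 174)/(424 + 174) = 250/598

Γ = 0.418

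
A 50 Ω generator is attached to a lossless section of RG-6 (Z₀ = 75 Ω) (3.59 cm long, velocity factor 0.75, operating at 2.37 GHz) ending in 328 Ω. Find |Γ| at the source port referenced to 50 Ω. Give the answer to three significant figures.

λ = v/f = 0.75·c / 2.37 GHz = 0.0949 m
βl = 2π·l/λ = 2π × 0.378 = 136°
tan(βl) = -0.961
Z_in = Z_0·(Z_L + jZ_0·tanβl)/(Z_0 + jZ_L·tanβl) = 33.8 + j70 Ω
Γ_s = (Z_in − Z_s)/(Z_in + Z_s) = (-16.2 + j70)/(83.8 + j70), |Γ_s| = 0.658

|Γ| ≈ 0.658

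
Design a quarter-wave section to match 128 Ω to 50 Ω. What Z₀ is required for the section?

Z_qwt ≈ 80 Ω

Z_qwt = √(Z_0·R_L) = √(50 × 128) = √6400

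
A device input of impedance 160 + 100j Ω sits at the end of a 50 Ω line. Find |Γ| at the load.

Γ = (Z_L − Z_0)/(Z_L + Z_0) = (110 + j100)/(210 + j100)
|Γ| = 149/233

|Γ| ≈ 0.639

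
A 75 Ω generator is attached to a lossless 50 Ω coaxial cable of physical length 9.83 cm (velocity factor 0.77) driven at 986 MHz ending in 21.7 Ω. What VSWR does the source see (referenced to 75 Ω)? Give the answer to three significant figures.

λ = v/f = 0.77·c / 986 MHz = 0.234 m
βl = 2π·l/λ = 2π × 0.42 = 151°
tan(βl) = -0.553
Z_in = Z_0·(Z_L + jZ_0·tanβl)/(Z_0 + jZ_L·tanβl) = 26.8 − j21.2 Ω
Γ_s = (Z_in − Z_s)/(Z_in + Z_s) = (-48.2 − j21.2)/(102 − j21.2), |Γ_s| = 0.507
VSWR = (1 + |Γ_s|)/(1 − |Γ_s|)

VSWR ≈ 3.05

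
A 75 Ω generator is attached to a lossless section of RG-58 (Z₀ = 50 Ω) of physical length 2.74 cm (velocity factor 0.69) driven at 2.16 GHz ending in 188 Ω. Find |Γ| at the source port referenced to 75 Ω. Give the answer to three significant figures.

|Γ| ≈ 0.692

λ = v/f = 0.69·c / 2.16 GHz = 0.0958 m
βl = 2π·l/λ = 2π × 0.286 = 103°
tan(βl) = -4.36
Z_in = Z_0·(Z_L + jZ_0·tanβl)/(Z_0 + jZ_L·tanβl) = 13.9 + j10.6 Ω
Γ_s = (Z_in − Z_s)/(Z_in + Z_s) = (-61.1 + j10.6)/(88.9 + j10.6), |Γ_s| = 0.692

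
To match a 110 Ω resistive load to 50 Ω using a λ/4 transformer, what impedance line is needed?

Z_qwt ≈ 74.2 Ω

Z_qwt = √(Z_0·R_L) = √(50 × 110) = √5500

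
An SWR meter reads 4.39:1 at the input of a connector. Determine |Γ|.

|Γ| = (S − 1)/(S + 1) = (4.39 − 1)/(4.39 + 1) = 3.39/5.39

|Γ| ≈ 0.629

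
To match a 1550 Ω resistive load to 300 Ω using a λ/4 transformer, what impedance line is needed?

Z_qwt = √(Z_0·R_L) = √(300 × 1550) = √465000

Z_qwt ≈ 682 Ω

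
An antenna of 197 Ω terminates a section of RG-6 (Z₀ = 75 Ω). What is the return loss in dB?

Γ = (197 − 75)/(197 + 75) = 0.449
RL = −20·log₁₀|Γ| = −20·log₁₀(0.449)

RL ≈ 6.96 dB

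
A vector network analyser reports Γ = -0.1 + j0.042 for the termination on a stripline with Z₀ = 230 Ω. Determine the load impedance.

Z_L = Z_0·(1 + Γ)/(1 − Γ) = 230·(0.9 + j0.042)/(1.1 − j0.042)

Z_L ≈ 188 + j15.9 Ω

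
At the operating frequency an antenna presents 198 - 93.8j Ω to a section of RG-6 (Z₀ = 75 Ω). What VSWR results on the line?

Γ = (Z_L − Z_0)/(Z_L + Z_0) = (123 − j93.8)/(273 − j93.8)
|Γ| = 155/289 = 0.536
VSWR = (1 + |Γ|)/(1 − |Γ|) = 1.54/0.464

VSWR ≈ 3.31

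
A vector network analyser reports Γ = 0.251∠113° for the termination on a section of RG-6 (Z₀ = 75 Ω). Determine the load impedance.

Z_L ≈ 55.8 + j27.5 Ω

Z_L = Z_0·(1 + Γ)/(1 − Γ) = 75·(0.902 + j0.231)/(1.1 − j0.231)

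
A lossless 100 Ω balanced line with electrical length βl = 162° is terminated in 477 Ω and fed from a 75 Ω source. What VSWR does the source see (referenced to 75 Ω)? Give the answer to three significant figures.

VSWR ≈ 6.1

tan(βl) = -0.325
Z_in = Z_0·(Z_L + jZ_0·tanβl)/(Z_0 + jZ_L·tanβl) = 155 + j208 Ω
Γ_s = (Z_in − Z_s)/(Z_in + Z_s) = (80 + j208)/(230 + j208), |Γ_s| = 0.718
VSWR = (1 + |Γ_s|)/(1 − |Γ_s|)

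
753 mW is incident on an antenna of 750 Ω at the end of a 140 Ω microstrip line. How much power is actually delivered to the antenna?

P_delivered ≈ 399 mW

Γ = (750 − 140)/(750 + 140) = 0.685
|Γ|² = 0.47
P_refl = |Γ|²·P_inc = 354 mW, P_del = (1 − |Γ|²)·P_inc = 399 mW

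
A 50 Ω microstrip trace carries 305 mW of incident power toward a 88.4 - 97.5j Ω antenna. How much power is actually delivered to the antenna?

P_delivered ≈ 188 mW

|Γ| = |(38.4 − j97.5)/(138.4 − j97.5)| = 0.619
|Γ|² = 0.383
P_refl = |Γ|²·P_inc = 117 mW, P_del = (1 − |Γ|²)·P_inc = 188 mW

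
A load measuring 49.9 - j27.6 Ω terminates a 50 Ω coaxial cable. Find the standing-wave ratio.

VSWR ≈ 1.73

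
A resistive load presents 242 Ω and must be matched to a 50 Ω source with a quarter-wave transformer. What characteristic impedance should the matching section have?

Z_qwt ≈ 110 Ω

Z_qwt = √(Z_0·R_L) = √(50 × 242) = √12100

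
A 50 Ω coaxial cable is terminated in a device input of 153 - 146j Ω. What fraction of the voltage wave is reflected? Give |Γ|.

Γ = (Z_L − Z_0)/(Z_L + Z_0) = (103 − j146)/(203 − j146)
|Γ| = 179/250

|Γ| ≈ 0.715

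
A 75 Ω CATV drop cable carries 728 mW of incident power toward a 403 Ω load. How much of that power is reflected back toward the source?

P_reflected ≈ 343 mW

Γ = (403 − 75)/(403 + 75) = 0.686
|Γ|² = 0.471
P_refl = |Γ|²·P_inc = 343 mW, P_del = (1 − |Γ|²)·P_inc = 385 mW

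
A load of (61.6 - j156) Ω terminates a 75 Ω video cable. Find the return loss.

RL ≈ 2.44 dB

Γ = (-13.4 − j156)/(136.6 − j156), |Γ| = 0.755
RL = −20·log₁₀|Γ| = −20·log₁₀(0.755)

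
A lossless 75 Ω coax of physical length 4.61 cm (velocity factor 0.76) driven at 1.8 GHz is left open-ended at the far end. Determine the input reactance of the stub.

X_in ≈ 65.2 Ω (inductive)

λ = v/f = 0.76·c / 1.8 GHz = 0.127 m
βl = 2π·l/λ = 2π × 0.364 = 131°
tan(βl) = -1.15
For an open-ended stub, Z_in = −jZ_0·cot(βl) = −jZ_0/tan(βl)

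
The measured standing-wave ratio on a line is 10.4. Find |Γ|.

|Γ| ≈ 0.825

|Γ| = (S − 1)/(S + 1) = (10.4 − 1)/(10.4 + 1) = 9.4/11.4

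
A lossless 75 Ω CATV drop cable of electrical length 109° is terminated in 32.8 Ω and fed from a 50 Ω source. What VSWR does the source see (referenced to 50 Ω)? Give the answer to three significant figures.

tan(βl) = -2.9
Z_in = Z_0·(Z_L + jZ_0·tanβl)/(Z_0 + jZ_L·tanβl) = 118 − j67.4 Ω
Γ_s = (Z_in − Z_s)/(Z_in + Z_s) = (68.4 − j67.4)/(168 − j67.4), |Γ_s| = 0.529
VSWR = (1 + |Γ_s|)/(1 − |Γ_s|)

VSWR ≈ 3.25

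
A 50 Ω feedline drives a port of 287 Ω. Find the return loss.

RL ≈ 3.06 dB

Γ = (287 − 50)/(287 + 50) = 0.703
RL = −20·log₁₀|Γ| = −20·log₁₀(0.703)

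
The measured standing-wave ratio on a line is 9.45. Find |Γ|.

|Γ| ≈ 0.809

|Γ| = (S − 1)/(S + 1) = (9.45 − 1)/(9.45 + 1) = 8.45/10.4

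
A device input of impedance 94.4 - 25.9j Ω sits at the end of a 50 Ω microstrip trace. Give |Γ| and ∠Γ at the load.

Γ ≈ 0.35 ∠ -20.1°

Γ = (Z_L − Z_0)/(Z_L + Z_0) = (44.4 − j25.9)/(144.4 − j25.9)
|Γ| = 51.4/147 = 0.35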